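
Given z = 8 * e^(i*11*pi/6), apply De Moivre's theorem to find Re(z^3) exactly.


Step 1: By De Moivre's theorem, z^3 = 8^3 * e^(i*3*11*pi/6) = 512 * (cos(11*pi/2) + i*sin(11*pi/2))
Step 2: |z|^3 = 8^3 = 512
Step 3: Reduce the angle mod 2*pi: 11*pi/2 - 4*pi = 3*pi/2
Step 4: cos(3*pi/2) = 0
Step 5: Re(z^3) = 512 * 0 = 0

0


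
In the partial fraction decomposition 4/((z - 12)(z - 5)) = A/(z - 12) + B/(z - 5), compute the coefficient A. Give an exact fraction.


Step 1: Multiply both sides by (z - 12) and set z = 12
Step 2: A = 4 / (12 - 5)
Step 3: A = 4 / 7
Step 4: A = 4/7

4/7


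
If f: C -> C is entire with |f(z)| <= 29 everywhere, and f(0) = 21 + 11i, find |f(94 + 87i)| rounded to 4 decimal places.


Step 1: By Liouville's theorem, a bounded entire function is constant.
Step 2: f(z) = f(0) = 21 + 11i for all z.
Step 3: |f(w)| = |21 + 11i| = sqrt(441 + 121)
Step 4: = 23.7065

23.7065


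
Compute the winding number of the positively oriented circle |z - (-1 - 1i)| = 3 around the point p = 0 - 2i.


Step 1: Center c = (-1, -1), radius = 3
Step 2: |p - c|^2 = 1^2 + (-1)^2 = 2
Step 3: r^2 = 9
Step 4: |p-c| < r so winding number = 1

1


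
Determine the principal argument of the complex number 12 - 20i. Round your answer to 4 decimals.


Step 1: z = 12 - 20i
Step 2: arg(z) = atan2(-20, 12)
Step 3: arg(z) = -1.0304

-1.0304


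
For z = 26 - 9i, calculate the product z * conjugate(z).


Step 1: conj(z) = 26 + 9i
Step 2: z * conj(z) = 26^2 + (-9)^2
Step 3: = 676 + 81 = 757

757


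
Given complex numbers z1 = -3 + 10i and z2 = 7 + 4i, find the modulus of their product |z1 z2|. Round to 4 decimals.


Step 1: |z1| = sqrt((-3)^2 + 10^2) = sqrt(109)
Step 2: |z2| = sqrt(7^2 + 4^2) = sqrt(65)
Step 3: |z1*z2| = |z1|*|z2| = sqrt(109) * sqrt(65) = sqrt(109 * 65) = sqrt(7085)
Step 4: = 84.1724

84.1724


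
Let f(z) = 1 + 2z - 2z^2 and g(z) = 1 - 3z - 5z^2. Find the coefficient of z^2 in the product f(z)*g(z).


Step 1: z^2 term in f*g comes from: (1)*(-5z^2) + (2z)*(-3z) + (-2z^2)*(1)
Step 2: = -5 - 6 - 2
Step 3: = -13

-13


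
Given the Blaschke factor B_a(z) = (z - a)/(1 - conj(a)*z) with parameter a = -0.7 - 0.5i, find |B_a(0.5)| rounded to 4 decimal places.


Step 1: Numerator z0 - a = 0.5 - (-0.7 - 0.5i) = 1.2 + 0.5i
Step 2: Denominator 1 - conj(a)*z0 = 1 - (-0.7 + 0.5i)*0.5 = 1.35 - 0.25i
Step 3: |z0 - a|^2 = 1.2^2 + 0.5^2 = 1.69; |1 - conj(a)*z0|^2 = 1.35^2 + (-0.25)^2 = 1.885
Step 4: |B_a(0.5)| = sqrt(1.69 / 1.885) = sqrt(0.896552)
Step 5: = 0.9469

0.9469


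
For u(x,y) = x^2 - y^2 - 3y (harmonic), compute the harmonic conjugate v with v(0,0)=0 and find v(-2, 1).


Step 1: v_x = -u_y = 2y + 3
Step 2: v_y = u_x = 2x + 0
Step 3: v = 2xy + 3x + C
Step 4: v(0,0) = 0 => C = 0
Step 5: v(-2, 1) = -10

-10


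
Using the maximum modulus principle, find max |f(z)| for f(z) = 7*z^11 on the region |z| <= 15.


Step 1: On |z| = 15, |f(z)| = 7 * |z|^11 = 7 * 15^11
Step 2: By maximum modulus principle, maximum is on boundary.
Step 3: Maximum = 7 * 8649755859375 = 60548291015625

60548291015625


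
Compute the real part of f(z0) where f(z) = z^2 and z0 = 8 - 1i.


Step 1: z0 = 8 - 1i
Step 2: z0^2 = 8^2 - (-1)^2 - 16i
Step 3: real part = 64 - 1 = 63

63


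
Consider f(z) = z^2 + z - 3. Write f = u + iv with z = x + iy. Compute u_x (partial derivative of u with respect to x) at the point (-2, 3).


Step 1: f(z) = (x+iy)^2 + (x+iy) - 3
Step 2: u = (x^2 - y^2) + x - 3
Step 3: u_x = 2x + 1
Step 4: At (-2, 3): u_x = -4 + 1 = -3

-3


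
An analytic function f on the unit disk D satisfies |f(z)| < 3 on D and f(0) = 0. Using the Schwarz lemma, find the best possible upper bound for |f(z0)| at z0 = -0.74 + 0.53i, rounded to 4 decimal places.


Step 1: g = f/3 maps D -> D with g(0) = 0, so by the Schwarz lemma |g(z)| <= |z|, i.e. |f(z)| <= 3|z|; this is sharp (f(z) = 3z).
Step 2: |z0|^2 = (-0.74)^2 + 0.53^2 = 0.8285
Step 3: |z0| = sqrt(0.8285) = 0.91022
Step 4: Best bound = 3 * |z0| = 3 * 0.91022 = 2.7307

2.7307


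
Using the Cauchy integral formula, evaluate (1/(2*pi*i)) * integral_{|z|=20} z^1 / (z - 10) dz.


Step 1: f(z) = z^1, a = 10 is inside |z| = 20
Step 2: By Cauchy integral formula: (1/(2pi*i)) * integral = f(a)
Step 3: f(10) = 10^1 = 10

10


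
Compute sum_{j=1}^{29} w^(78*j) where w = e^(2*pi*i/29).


Step 1: The sum sum_{j=1}^{n} w^(k*j) equals n if n | k, else 0.
Step 2: Here n = 29, k = 78
Step 3: Does n divide k? 29 | 78 -> False
Step 4: Sum = 0

0


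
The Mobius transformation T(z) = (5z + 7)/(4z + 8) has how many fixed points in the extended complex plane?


Step 1: Fixed points satisfy T(z) = z
Step 2: 4z^2 + 3z - 7 = 0
Step 3: Discriminant = 3^2 - 4*4*(-7) = 121
Step 4: Number of fixed points = 2

2


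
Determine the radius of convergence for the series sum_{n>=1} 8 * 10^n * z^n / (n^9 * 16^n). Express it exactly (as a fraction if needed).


Step 1: General term a_n = 8 * 10^n / (n^9 * 16^n)
Step 2: By the root test, |a_n|^(1/n) = 8^(1/n) * 10 / (n^(9/n) * 16) -> 10/16 as n -> infinity (since 8^(1/n) -> 1 and n^(9/n) -> 1)
Step 3: R = 1/lim|a_n|^(1/n) = 16/10 = 8/5

8/5


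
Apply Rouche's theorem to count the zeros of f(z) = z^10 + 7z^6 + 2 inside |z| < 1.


Step 1: On |z| = 1 the three terms have sizes |z^10| = 1^10 = 1, |7z^6| = 7*1^6 = 7, |2| = 2
Step 2: The dominant term is g(z) = 7z^6; let h(z) = z^10 + 2 so f = g + h
Step 3: On |z| = 1: |g| = 7 and |h| <= 1 + 2 = 3
Step 4: Since 7 > 3, |h| < |g| on |z| = 1, so by Rouche f has the same number of zeros as g inside |z| < 1
Step 5: g(z) = 7z^6 has 6 zeros (at the origin, multiplicity 6) inside |z| < 1. Answer = 6

6


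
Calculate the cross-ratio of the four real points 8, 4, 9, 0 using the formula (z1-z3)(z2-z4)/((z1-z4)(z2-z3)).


Step 1: (z1-z3)(z2-z4) = (-1) * 4 = -4
Step 2: (z1-z4)(z2-z3) = 8 * (-5) = -40
Step 3: Cross-ratio = 4/40 = 1/10

1/10


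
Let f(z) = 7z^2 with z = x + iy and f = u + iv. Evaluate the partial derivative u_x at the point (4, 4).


Step 1: f(z) = 7(x+iy)^2 + 0
Step 2: u = 7(x^2 - y^2) + 0
Step 3: u_x = 14x + 0
Step 4: At (4, 4): u_x = 56 + 0 = 56

56


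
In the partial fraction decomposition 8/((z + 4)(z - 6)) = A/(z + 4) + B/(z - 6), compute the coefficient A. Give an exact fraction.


Step 1: Multiply both sides by (z + 4) and set z = -4
Step 2: A = 8 / (-4 - 6)
Step 3: A = 8 / (-10)
Step 4: A = -4/5

-4/5


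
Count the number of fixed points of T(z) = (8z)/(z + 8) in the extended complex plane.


Step 1: Fixed points satisfy T(z) = z
Step 2: z^2 = 0
Step 3: Discriminant = 0^2 - 4*1*0 = 0
Step 4: Number of fixed points = 1

1


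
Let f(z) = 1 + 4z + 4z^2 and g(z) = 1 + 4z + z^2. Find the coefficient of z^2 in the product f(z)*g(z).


Step 1: z^2 term in f*g comes from: (1)*(z^2) + (4z)*(4z) + (4z^2)*(1)
Step 2: = 1 + 16 + 4
Step 3: = 21

21


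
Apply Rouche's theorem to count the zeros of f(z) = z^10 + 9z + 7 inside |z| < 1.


Step 1: On |z| = 1 the three terms have sizes |z^10| = 1^10 = 1, |9z| = 9*1 = 9, |7| = 7
Step 2: The dominant term is g(z) = 9z; let h(z) = z^10 + 7 so f = g + h
Step 3: On |z| = 1: |g| = 9 and |h| <= 1 + 7 = 8
Step 4: Since 9 > 8, |h| < |g| on |z| = 1, so by Rouche f has the same number of zeros as g inside |z| < 1
Step 5: g(z) = 9z has 1 zero (at the origin, multiplicity 1) inside |z| < 1. Answer = 1

1


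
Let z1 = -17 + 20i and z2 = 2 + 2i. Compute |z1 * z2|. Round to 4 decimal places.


Step 1: |z1| = sqrt((-17)^2 + 20^2) = sqrt(689)
Step 2: |z2| = sqrt(2^2 + 2^2) = sqrt(8)
Step 3: |z1*z2| = |z1|*|z2| = sqrt(689) * sqrt(8) = sqrt(689 * 8) = sqrt(5512)
Step 4: = 74.2428

74.2428


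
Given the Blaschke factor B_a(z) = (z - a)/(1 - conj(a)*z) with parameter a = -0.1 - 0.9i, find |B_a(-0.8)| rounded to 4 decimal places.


Step 1: Numerator z0 - a = -0.8 - (-0.1 - 0.9i) = -0.7 + 0.9i
Step 2: Denominator 1 - conj(a)*z0 = 1 - (-0.1 + 0.9i)*(-0.8) = 0.92 + 0.72i
Step 3: |z0 - a|^2 = (-0.7)^2 + 0.9^2 = 1.3; |1 - conj(a)*z0|^2 = 0.92^2 + 0.72^2 = 1.3648
Step 4: |B_a(-0.8)| = sqrt(1.3 / 1.3648) = sqrt(0.952521)
Step 5: = 0.976

0.976


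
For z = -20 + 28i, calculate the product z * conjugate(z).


Step 1: conj(z) = -20 - 28i
Step 2: z * conj(z) = (-20)^2 + 28^2
Step 3: = 400 + 784 = 1184

1184


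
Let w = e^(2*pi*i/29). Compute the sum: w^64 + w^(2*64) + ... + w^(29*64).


Step 1: The sum sum_{j=1}^{n} w^(k*j) equals n if n | k, else 0.
Step 2: Here n = 29, k = 64
Step 3: Does n divide k? 29 | 64 -> False
Step 4: Sum = 0

0


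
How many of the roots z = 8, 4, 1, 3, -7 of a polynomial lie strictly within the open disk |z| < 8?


Step 1: Check each root:
  z = 8: |8| = 8 >= 8
  z = 4: |4| = 4 < 8
  z = 1: |1| = 1 < 8
  z = 3: |3| = 3 < 8
  z = -7: |-7| = 7 < 8
Step 2: Count = 4

4


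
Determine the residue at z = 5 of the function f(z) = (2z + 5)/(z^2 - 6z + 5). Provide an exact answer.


Step 1: Q(z) = z^2 - 6z + 5 = (z - 5)(z - 1)
Step 2: Q'(z) = 2z - 6
Step 3: Q'(5) = 4, P(5) = 15
Step 4: Res = P(5)/Q'(5) = 15/4 = 15/4

15/4


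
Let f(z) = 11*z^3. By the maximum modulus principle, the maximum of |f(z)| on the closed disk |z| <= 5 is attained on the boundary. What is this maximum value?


Step 1: On |z| = 5, |f(z)| = 11 * |z|^3 = 11 * 5^3
Step 2: By maximum modulus principle, maximum is on boundary.
Step 3: Maximum = 11 * 125 = 1375

1375


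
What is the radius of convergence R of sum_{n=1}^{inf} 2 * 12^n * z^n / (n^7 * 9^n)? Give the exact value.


Step 1: General term a_n = 2 * 12^n / (n^7 * 9^n)
Step 2: By the root test, |a_n|^(1/n) = 2^(1/n) * 12 / (n^(7/n) * 9) -> 12/9 as n -> infinity (since 2^(1/n) -> 1 and n^(7/n) -> 1)
Step 3: R = 1/lim|a_n|^(1/n) = 9/12 = 3/4

3/4


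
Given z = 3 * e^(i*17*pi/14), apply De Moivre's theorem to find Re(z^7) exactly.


Step 1: By De Moivre's theorem, z^7 = 3^7 * e^(i*7*17*pi/14) = 2187 * (cos(17*pi/2) + i*sin(17*pi/2))
Step 2: |z|^7 = 3^7 = 2187
Step 3: Reduce the angle mod 2*pi: 17*pi/2 - 8*pi = pi/2
Step 4: cos(pi/2) = 0
Step 5: Re(z^7) = 2187 * 0 = 0

0


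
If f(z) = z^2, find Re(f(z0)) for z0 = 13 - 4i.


Step 1: z0 = 13 - 4i
Step 2: z0^2 = 13^2 - (-4)^2 - 104i
Step 3: real part = 169 - 16 = 153

153


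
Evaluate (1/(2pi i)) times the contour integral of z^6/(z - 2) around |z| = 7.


Step 1: f(z) = z^6, a = 2 is inside |z| = 7
Step 2: By Cauchy integral formula: (1/(2pi*i)) * integral = f(a)
Step 3: f(2) = 2^6 = 64

64


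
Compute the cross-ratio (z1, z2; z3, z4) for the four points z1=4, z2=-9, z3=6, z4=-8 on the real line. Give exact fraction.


Step 1: (z1-z3)(z2-z4) = (-2) * (-1) = 2
Step 2: (z1-z4)(z2-z3) = 12 * (-15) = -180
Step 3: Cross-ratio = -2/180 = -1/90

-1/90


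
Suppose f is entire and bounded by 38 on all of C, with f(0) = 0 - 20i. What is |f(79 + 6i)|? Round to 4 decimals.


Step 1: By Liouville's theorem, a bounded entire function is constant.
Step 2: f(z) = f(0) = 0 - 20i for all z.
Step 3: |f(w)| = |0 - 20i| = sqrt(0 + 400)
Step 4: = 20.0

20.0


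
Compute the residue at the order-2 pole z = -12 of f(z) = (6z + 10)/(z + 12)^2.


Step 1: Pole of order 2 at z = -12
Step 2: Res = lim d/dz [(z + 12)^2 * f(z)] as z -> -12
Step 3: (z + 12)^2 * f(z) = 6z + 10
Step 4: d/dz[6z + 10] = 6

6


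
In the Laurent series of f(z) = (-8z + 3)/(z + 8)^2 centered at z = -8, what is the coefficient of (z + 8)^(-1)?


Step 1: Write the numerator in powers of (z + 8): -8z + 3 = -8(z + 8) + (-8*(-8) + 3) = -8(z + 8) + 67
Step 2: Divide by (z + 8)^2: f(z) = 67(z + 8)^(-2) - 8(z + 8)^(-1)
Step 3: This finite sum is the Laurent series of f about z = -8.
Step 4: Coefficient of (z + 8)^(-1) = coefficient of (z + 8) in the re-centred numerator = -8

-8


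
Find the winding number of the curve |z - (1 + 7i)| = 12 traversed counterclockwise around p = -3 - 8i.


Step 1: Center c = (1, 7), radius = 12
Step 2: |p - c|^2 = (-4)^2 + (-15)^2 = 241
Step 3: r^2 = 144
Step 4: |p-c| > r so winding number = 0

0


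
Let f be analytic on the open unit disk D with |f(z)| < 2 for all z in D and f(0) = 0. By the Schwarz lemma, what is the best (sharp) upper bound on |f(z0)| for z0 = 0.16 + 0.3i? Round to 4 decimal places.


Step 1: g = f/2 maps D -> D with g(0) = 0, so by the Schwarz lemma |g(z)| <= |z|, i.e. |f(z)| <= 2|z|; this is sharp (f(z) = 2z).
Step 2: |z0|^2 = 0.16^2 + 0.3^2 = 0.1156
Step 3: |z0| = sqrt(0.1156) = 0.34
Step 4: Best bound = 2 * |z0| = 2 * 0.34 = 0.68

0.68


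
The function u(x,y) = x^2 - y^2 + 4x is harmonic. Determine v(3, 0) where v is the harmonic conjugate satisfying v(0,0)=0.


Step 1: v_x = -u_y = 2y + 0
Step 2: v_y = u_x = 2x + 4
Step 3: v = 2xy + 4y + C
Step 4: v(0,0) = 0 => C = 0
Step 5: v(3, 0) = 0

0


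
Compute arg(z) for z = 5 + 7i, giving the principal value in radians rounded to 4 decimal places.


Step 1: z = 5 + 7i
Step 2: arg(z) = atan2(7, 5)
Step 3: arg(z) = 0.9505

0.9505


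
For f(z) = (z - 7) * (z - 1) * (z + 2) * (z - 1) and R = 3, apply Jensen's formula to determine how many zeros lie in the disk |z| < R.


Jensen's formula: (1/2pi)*integral log|f(Re^it)|dt = log|f(0)| + sum_{|a_k|<R} log(R/|a_k|)
Step 1: f(0) = (-7) * (-1) * 2 * (-1) = -14
Step 2: log|f(0)| = log|7| + log|1| + log|-2| + log|1| = 2.6391
Step 3: Zeros inside |z| < 3: 1, -2, 1
Step 4: Jensen sum = log(3/1) + log(3/2) + log(3/1) = 2.6027
Step 5: n(R) = number of terms in the Jensen sum = count of zeros inside |z| < 3 = 3

3


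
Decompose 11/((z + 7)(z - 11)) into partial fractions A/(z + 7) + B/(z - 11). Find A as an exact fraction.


Step 1: Multiply both sides by (z + 7) and set z = -7
Step 2: A = 11 / (-7 - 11)
Step 3: A = 11 / (-18)
Step 4: A = -11/18

-11/18


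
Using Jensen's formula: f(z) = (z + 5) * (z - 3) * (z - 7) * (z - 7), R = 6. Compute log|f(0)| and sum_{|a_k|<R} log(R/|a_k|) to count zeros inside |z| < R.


Jensen's formula: (1/2pi)*integral log|f(Re^it)|dt = log|f(0)| + sum_{|a_k|<R} log(R/|a_k|)
Step 1: f(0) = 5 * (-3) * (-7) * (-7) = -735
Step 2: log|f(0)| = log|-5| + log|3| + log|7| + log|7| = 6.5999
Step 3: Zeros inside |z| < 6: -5, 3
Step 4: Jensen sum = log(6/5) + log(6/3) = 0.8755
Step 5: n(R) = number of terms in the Jensen sum = count of zeros inside |z| < 6 = 2

2


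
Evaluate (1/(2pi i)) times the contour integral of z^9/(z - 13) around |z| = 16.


Step 1: f(z) = z^9, a = 13 is inside |z| = 16
Step 2: By Cauchy integral formula: (1/(2pi*i)) * integral = f(a)
Step 3: f(13) = 13^9 = 10604499373

10604499373


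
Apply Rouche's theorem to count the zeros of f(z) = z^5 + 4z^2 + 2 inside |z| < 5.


Step 1: On |z| = 5 the three terms have sizes |z^5| = 5^5 = 3125, |4z^2| = 4*5^2 = 100, |2| = 2
Step 2: The dominant term is g(z) = z^5; let h(z) = 4z^2 + 2 so f = g + h
Step 3: On |z| = 5: |g| = 3125 and |h| <= 100 + 2 = 102
Step 4: Since 3125 > 102, |h| < |g| on |z| = 5, so by Rouche f has the same number of zeros as g inside |z| < 5
Step 5: g(z) = z^5 has 5 zeros (all at the origin) inside |z| < 5. Answer = 5

5


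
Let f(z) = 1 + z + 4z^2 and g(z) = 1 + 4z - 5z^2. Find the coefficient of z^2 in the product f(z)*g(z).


Step 1: z^2 term in f*g comes from: (1)*(-5z^2) + (z)*(4z) + (4z^2)*(1)
Step 2: = -5 + 4 + 4
Step 3: = 3

3


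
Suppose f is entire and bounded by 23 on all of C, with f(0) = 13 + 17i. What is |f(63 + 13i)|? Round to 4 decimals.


Step 1: By Liouville's theorem, a bounded entire function is constant.
Step 2: f(z) = f(0) = 13 + 17i for all z.
Step 3: |f(w)| = |13 + 17i| = sqrt(169 + 289)
Step 4: = 21.4009

21.4009


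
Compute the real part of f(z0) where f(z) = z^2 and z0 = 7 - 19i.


Step 1: z0 = 7 - 19i
Step 2: z0^2 = 7^2 - (-19)^2 - 266i
Step 3: real part = 49 - 361 = -312

-312


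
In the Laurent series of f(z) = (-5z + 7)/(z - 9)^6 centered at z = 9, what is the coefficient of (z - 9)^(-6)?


Step 1: Write the numerator in powers of (z - 9): -5z + 7 = -5(z - 9) + (-5*9 + 7) = -5(z - 9) - 38
Step 2: Divide by (z - 9)^6: f(z) = -38(z - 9)^(-6) - 5(z - 9)^(-5)
Step 3: This finite sum is the Laurent series of f about z = 9.
Step 4: Coefficient of (z - 9)^(-6) = -5*9 + 7 = -38

-38


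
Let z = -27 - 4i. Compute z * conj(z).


Step 1: conj(z) = -27 + 4i
Step 2: z * conj(z) = (-27)^2 + (-4)^2
Step 3: = 729 + 16 = 745

745


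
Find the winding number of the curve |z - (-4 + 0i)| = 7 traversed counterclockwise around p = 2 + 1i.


Step 1: Center c = (-4, 0), radius = 7
Step 2: |p - c|^2 = 6^2 + 1^2 = 37
Step 3: r^2 = 49
Step 4: |p-c| < r so winding number = 1

1


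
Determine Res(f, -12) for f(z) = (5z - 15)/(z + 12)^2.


Step 1: Pole of order 2 at z = -12
Step 2: Res = lim d/dz [(z + 12)^2 * f(z)] as z -> -12
Step 3: (z + 12)^2 * f(z) = 5z - 15
Step 4: d/dz[5z - 15] = 5

5


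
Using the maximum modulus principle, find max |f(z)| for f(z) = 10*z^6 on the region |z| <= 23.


Step 1: On |z| = 23, |f(z)| = 10 * |z|^6 = 10 * 23^6
Step 2: By maximum modulus principle, maximum is on boundary.
Step 3: Maximum = 10 * 148035889 = 1480358890

1480358890


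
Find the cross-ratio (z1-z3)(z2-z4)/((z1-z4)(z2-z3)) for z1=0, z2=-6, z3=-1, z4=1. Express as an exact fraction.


Step 1: (z1-z3)(z2-z4) = 1 * (-7) = -7
Step 2: (z1-z4)(z2-z3) = (-1) * (-5) = 5
Step 3: Cross-ratio = -7/5 = -7/5

-7/5


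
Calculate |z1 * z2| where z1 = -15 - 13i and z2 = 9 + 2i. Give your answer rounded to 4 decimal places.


Step 1: |z1| = sqrt((-15)^2 + (-13)^2) = sqrt(394)
Step 2: |z2| = sqrt(9^2 + 2^2) = sqrt(85)
Step 3: |z1*z2| = |z1|*|z2| = sqrt(394) * sqrt(85) = sqrt(394 * 85) = sqrt(33490)
Step 4: = 183.0027

183.0027


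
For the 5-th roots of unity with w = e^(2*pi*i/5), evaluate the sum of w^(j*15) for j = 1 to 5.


Step 1: The sum sum_{j=1}^{n} w^(k*j) equals n if n | k, else 0.
Step 2: Here n = 5, k = 15
Step 3: Does n divide k? 5 | 15 -> True
Step 4: Sum = 5

5


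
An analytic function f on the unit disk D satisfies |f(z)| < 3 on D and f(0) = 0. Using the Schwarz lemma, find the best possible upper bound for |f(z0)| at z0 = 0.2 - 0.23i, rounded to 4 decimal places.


Step 1: g = f/3 maps D -> D with g(0) = 0, so by the Schwarz lemma |g(z)| <= |z|, i.e. |f(z)| <= 3|z|; this is sharp (f(z) = 3z).
Step 2: |z0|^2 = 0.2^2 + (-0.23)^2 = 0.0929
Step 3: |z0| = sqrt(0.0929) = 0.304795
Step 4: Best bound = 3 * |z0| = 3 * 0.304795 = 0.9144

0.9144


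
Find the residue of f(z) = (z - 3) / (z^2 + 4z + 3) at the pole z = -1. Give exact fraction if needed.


Step 1: Q(z) = z^2 + 4z + 3 = (z + 1)(z + 3)
Step 2: Q'(z) = 2z + 4
Step 3: Q'(-1) = 2, P(-1) = -4
Step 4: Res = P(-1)/Q'(-1) = -4/2 = -2

-2


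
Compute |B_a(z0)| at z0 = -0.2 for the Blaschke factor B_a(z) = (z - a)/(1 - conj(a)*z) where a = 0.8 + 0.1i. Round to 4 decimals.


Step 1: Numerator z0 - a = -0.2 - (0.8 + 0.1i) = -1 - 0.1i
Step 2: Denominator 1 - conj(a)*z0 = 1 - (0.8 - 0.1i)*(-0.2) = 1.16 - 0.02i
Step 3: |z0 - a|^2 = (-1)^2 + (-0.1)^2 = 1.01; |1 - conj(a)*z0|^2 = 1.16^2 + (-0.02)^2 = 1.346
Step 4: |B_a(-0.2)| = sqrt(1.01 / 1.346) = sqrt(0.750371)
Step 5: = 0.8662

0.8662


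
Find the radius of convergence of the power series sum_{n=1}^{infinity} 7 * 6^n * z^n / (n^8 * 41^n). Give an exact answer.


Step 1: General term a_n = 7 * 6^n / (n^8 * 41^n)
Step 2: By the root test, |a_n|^(1/n) = 7^(1/n) * 6 / (n^(8/n) * 41) -> 6/41 as n -> infinity (since 7^(1/n) -> 1 and n^(8/n) -> 1)
Step 3: R = 1/lim|a_n|^(1/n) = 41/6

41/6


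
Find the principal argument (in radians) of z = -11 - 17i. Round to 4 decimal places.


Step 1: z = -11 - 17i
Step 2: arg(z) = atan2(-17, -11)
Step 3: arg(z) = -2.1451

-2.1451


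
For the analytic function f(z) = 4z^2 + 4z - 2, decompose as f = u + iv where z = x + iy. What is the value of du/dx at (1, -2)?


Step 1: f(z) = 4(x+iy)^2 + 4(x+iy) - 2
Step 2: u = 4(x^2 - y^2) + 4x - 2
Step 3: u_x = 8x + 4
Step 4: At (1, -2): u_x = 8 + 4 = 12

12


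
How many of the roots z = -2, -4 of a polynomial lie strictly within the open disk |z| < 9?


Step 1: Check each root:
  z = -2: |-2| = 2 < 9
  z = -4: |-4| = 4 < 9
Step 2: Count = 2

2


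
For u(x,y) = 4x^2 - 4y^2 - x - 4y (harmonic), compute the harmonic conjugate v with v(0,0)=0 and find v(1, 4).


Step 1: v_x = -u_y = 8y + 4
Step 2: v_y = u_x = 8x - 1
Step 3: v = 8xy + 4x - y + C
Step 4: v(0,0) = 0 => C = 0
Step 5: v(1, 4) = 32

32


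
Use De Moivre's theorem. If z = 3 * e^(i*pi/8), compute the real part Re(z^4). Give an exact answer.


Step 1: By De Moivre's theorem, z^4 = 3^4 * e^(i*4*pi/8) = 81 * (cos(pi/2) + i*sin(pi/2))
Step 2: |z|^4 = 3^4 = 81
Step 3: The angle pi/2 already lies in [0, 2*pi)
Step 4: cos(pi/2) = 0
Step 5: Re(z^4) = 81 * 0 = 0

0


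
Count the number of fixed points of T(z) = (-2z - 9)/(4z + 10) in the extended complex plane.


Step 1: Fixed points satisfy T(z) = z
Step 2: 4z^2 + 12z + 9 = 0
Step 3: Discriminant = 12^2 - 4*4*9 = 0
Step 4: Number of fixed points = 1

1


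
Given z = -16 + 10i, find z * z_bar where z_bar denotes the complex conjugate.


Step 1: conj(z) = -16 - 10i
Step 2: z * conj(z) = (-16)^2 + 10^2
Step 3: = 256 + 100 = 356

356


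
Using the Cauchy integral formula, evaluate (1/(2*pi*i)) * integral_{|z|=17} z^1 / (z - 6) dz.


Step 1: f(z) = z^1, a = 6 is inside |z| = 17
Step 2: By Cauchy integral formula: (1/(2pi*i)) * integral = f(a)
Step 3: f(6) = 6^1 = 6

6


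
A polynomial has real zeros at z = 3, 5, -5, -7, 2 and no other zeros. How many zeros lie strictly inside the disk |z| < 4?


Step 1: Check each root:
  z = 3: |3| = 3 < 4
  z = 5: |5| = 5 >= 4
  z = -5: |-5| = 5 >= 4
  z = -7: |-7| = 7 >= 4
  z = 2: |2| = 2 < 4
Step 2: Count = 2

2


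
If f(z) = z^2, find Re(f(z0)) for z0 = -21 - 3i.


Step 1: z0 = -21 - 3i
Step 2: z0^2 = (-21)^2 - (-3)^2 + 126i
Step 3: real part = 441 - 9 = 432

432


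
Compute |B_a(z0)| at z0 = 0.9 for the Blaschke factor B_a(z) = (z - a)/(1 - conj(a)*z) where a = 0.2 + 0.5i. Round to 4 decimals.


Step 1: Numerator z0 - a = 0.9 - (0.2 + 0.5i) = 0.7 - 0.5i
Step 2: Denominator 1 - conj(a)*z0 = 1 - (0.2 - 0.5i)*0.9 = 0.82 + 0.45i
Step 3: |z0 - a|^2 = 0.7^2 + (-0.5)^2 = 0.74; |1 - conj(a)*z0|^2 = 0.82^2 + 0.45^2 = 0.8749
Step 4: |B_a(0.9)| = sqrt(0.74 / 0.8749) = sqrt(0.845811)
Step 5: = 0.9197

0.9197


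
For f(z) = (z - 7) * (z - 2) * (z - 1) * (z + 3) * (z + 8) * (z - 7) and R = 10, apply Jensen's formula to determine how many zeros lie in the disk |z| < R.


Jensen's formula: (1/2pi)*integral log|f(Re^it)|dt = log|f(0)| + sum_{|a_k|<R} log(R/|a_k|)
Step 1: f(0) = (-7) * (-2) * (-1) * 3 * 8 * (-7) = 2352
Step 2: log|f(0)| = log|7| + log|2| + log|1| + log|-3| + log|-8| + log|7| = 7.763
Step 3: Zeros inside |z| < 10: 7, 2, 1, -3, -8, 7
Step 4: Jensen sum = log(10/7) + log(10/2) + log(10/1) + log(10/3) + log(10/8) + log(10/7) = 6.0525
Step 5: n(R) = number of terms in the Jensen sum = count of zeros inside |z| < 10 = 6

6


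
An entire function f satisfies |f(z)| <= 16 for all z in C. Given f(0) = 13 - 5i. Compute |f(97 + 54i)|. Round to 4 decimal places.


Step 1: By Liouville's theorem, a bounded entire function is constant.
Step 2: f(z) = f(0) = 13 - 5i for all z.
Step 3: |f(w)| = |13 - 5i| = sqrt(169 + 25)
Step 4: = 13.9284

13.9284


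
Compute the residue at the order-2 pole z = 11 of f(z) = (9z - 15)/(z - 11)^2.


Step 1: Pole of order 2 at z = 11
Step 2: Res = lim d/dz [(z - 11)^2 * f(z)] as z -> 11
Step 3: (z - 11)^2 * f(z) = 9z - 15
Step 4: d/dz[9z - 15] = 9

9


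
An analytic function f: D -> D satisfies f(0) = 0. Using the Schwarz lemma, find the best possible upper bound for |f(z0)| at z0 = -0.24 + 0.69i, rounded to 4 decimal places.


Step 1: Schwarz lemma: if f: D -> D is analytic with f(0) = 0, then |f(z)| <= |z| for all z in D, and this is sharp (f(z) = z).
Step 2: |z0|^2 = (-0.24)^2 + 0.69^2 = 0.5337
Step 3: |z0| = sqrt(0.5337) = 0.730548
Step 4: Best bound = |z0| = 0.7305

0.7305


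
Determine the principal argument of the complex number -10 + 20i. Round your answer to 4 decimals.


Step 1: z = -10 + 20i
Step 2: arg(z) = atan2(20, -10)
Step 3: arg(z) = 2.0344

2.0344


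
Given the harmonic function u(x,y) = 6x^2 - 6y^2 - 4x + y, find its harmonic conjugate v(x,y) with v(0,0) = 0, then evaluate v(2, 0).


Step 1: v_x = -u_y = 12y - 1
Step 2: v_y = u_x = 12x - 4
Step 3: v = 12xy - x - 4y + C
Step 4: v(0,0) = 0 => C = 0
Step 5: v(2, 0) = -2

-2


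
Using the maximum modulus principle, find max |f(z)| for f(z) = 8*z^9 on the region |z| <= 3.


Step 1: On |z| = 3, |f(z)| = 8 * |z|^9 = 8 * 3^9
Step 2: By maximum modulus principle, maximum is on boundary.
Step 3: Maximum = 8 * 19683 = 157464

157464


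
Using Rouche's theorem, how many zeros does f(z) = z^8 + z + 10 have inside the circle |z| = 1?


Step 1: On |z| = 1 the three terms have sizes |z^8| = 1^8 = 1, |z| = 1, |10| = 10
Step 2: The dominant term is g(z) = 10; let h(z) = z^8 + z so f = g + h
Step 3: On |z| = 1: |g| = 10 and |h| <= 1 + 1 = 2
Step 4: Since 10 > 2, |h| < |g| on |z| = 1, so by Rouche f has the same number of zeros as g inside |z| < 1
Step 5: g(z) = 10 is a nonzero constant with no zeros inside |z| < 1. Answer = 0

0


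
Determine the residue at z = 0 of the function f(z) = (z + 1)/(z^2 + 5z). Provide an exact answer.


Step 1: Q(z) = z^2 + 5z = (z)(z + 5)
Step 2: Q'(z) = 2z + 5
Step 3: Q'(0) = 5, P(0) = 1
Step 4: Res = P(0)/Q'(0) = 1/5 = 1/5

1/5


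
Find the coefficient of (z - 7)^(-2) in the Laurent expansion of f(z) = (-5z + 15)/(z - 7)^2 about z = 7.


Step 1: Write the numerator in powers of (z - 7): -5z + 15 = -5(z - 7) + (-5*7 + 15) = -5(z - 7) - 20
Step 2: Divide by (z - 7)^2: f(z) = -20(z - 7)^(-2) - 5(z - 7)^(-1)
Step 3: This finite sum is the Laurent series of f about z = 7.
Step 4: Coefficient of (z - 7)^(-2) = -5*7 + 15 = -20

-20


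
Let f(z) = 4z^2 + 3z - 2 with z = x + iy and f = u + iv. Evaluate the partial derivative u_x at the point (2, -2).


Step 1: f(z) = 4(x+iy)^2 + 3(x+iy) - 2
Step 2: u = 4(x^2 - y^2) + 3x - 2
Step 3: u_x = 8x + 3
Step 4: At (2, -2): u_x = 16 + 3 = 19

19


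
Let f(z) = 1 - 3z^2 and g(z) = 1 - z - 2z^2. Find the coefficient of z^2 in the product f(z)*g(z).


Step 1: z^2 term in f*g comes from: (1)*(-2z^2) + (0)*(-z) + (-3z^2)*(1)
Step 2: = -2 + 0 - 3
Step 3: = -5

-5


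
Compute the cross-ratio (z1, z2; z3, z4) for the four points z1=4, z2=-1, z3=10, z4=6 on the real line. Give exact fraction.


Step 1: (z1-z3)(z2-z4) = (-6) * (-7) = 42
Step 2: (z1-z4)(z2-z3) = (-2) * (-11) = 22
Step 3: Cross-ratio = 42/22 = 21/11

21/11


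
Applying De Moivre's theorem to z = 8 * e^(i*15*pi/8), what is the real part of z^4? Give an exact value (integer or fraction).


Step 1: By De Moivre's theorem, z^4 = 8^4 * e^(i*4*15*pi/8) = 4096 * (cos(15*pi/2) + i*sin(15*pi/2))
Step 2: |z|^4 = 8^4 = 4096
Step 3: Reduce the angle mod 2*pi: 15*pi/2 - 6*pi = 3*pi/2
Step 4: cos(3*pi/2) = 0
Step 5: Re(z^4) = 4096 * 0 = 0

0


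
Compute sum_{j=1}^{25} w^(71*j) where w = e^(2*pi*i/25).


Step 1: The sum sum_{j=1}^{n} w^(k*j) equals n if n | k, else 0.
Step 2: Here n = 25, k = 71
Step 3: Does n divide k? 25 | 71 -> False
Step 4: Sum = 0

0


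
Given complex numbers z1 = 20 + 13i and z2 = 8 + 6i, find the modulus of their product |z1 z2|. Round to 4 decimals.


Step 1: |z1| = sqrt(20^2 + 13^2) = sqrt(569)
Step 2: |z2| = sqrt(8^2 + 6^2) = sqrt(100)
Step 3: |z1*z2| = |z1|*|z2| = sqrt(569) * sqrt(100) = sqrt(569 * 100) = sqrt(56900)
Step 4: = 238.5372

238.5372


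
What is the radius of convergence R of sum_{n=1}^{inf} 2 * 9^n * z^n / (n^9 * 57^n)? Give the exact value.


Step 1: General term a_n = 2 * 9^n / (n^9 * 57^n)
Step 2: By the root test, |a_n|^(1/n) = 2^(1/n) * 9 / (n^(9/n) * 57) -> 9/57 as n -> infinity (since 2^(1/n) -> 1 and n^(9/n) -> 1)
Step 3: R = 1/lim|a_n|^(1/n) = 57/9 = 19/3

19/3


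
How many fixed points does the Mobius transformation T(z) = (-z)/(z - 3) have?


Step 1: Fixed points satisfy T(z) = z
Step 2: z^2 - 2z = 0
Step 3: Discriminant = (-2)^2 - 4*1*0 = 4
Step 4: Number of fixed points = 2

2


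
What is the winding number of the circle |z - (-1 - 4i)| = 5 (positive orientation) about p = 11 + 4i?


Step 1: Center c = (-1, -4), radius = 5
Step 2: |p - c|^2 = 12^2 + 8^2 = 208
Step 3: r^2 = 25
Step 4: |p-c| > r so winding number = 0

0


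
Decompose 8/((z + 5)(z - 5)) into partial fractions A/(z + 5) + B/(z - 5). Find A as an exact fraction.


Step 1: Multiply both sides by (z + 5) and set z = -5
Step 2: A = 8 / (-5 - 5)
Step 3: A = 8 / (-10)
Step 4: A = -4/5

-4/5


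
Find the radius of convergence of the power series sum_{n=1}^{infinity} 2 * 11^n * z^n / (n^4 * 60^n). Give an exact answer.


Step 1: General term a_n = 2 * 11^n / (n^4 * 60^n)
Step 2: By the root test, |a_n|^(1/n) = 2^(1/n) * 11 / (n^(4/n) * 60) -> 11/60 as n -> infinity (since 2^(1/n) -> 1 and n^(4/n) -> 1)
Step 3: R = 1/lim|a_n|^(1/n) = 60/11

60/11


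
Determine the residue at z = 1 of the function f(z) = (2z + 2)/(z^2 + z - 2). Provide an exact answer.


Step 1: Q(z) = z^2 + z - 2 = (z - 1)(z + 2)
Step 2: Q'(z) = 2z + 1
Step 3: Q'(1) = 3, P(1) = 4
Step 4: Res = P(1)/Q'(1) = 4/3 = 4/3

4/3


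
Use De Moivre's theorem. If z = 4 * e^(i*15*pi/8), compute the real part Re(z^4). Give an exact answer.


Step 1: By De Moivre's theorem, z^4 = 4^4 * e^(i*4*15*pi/8) = 256 * (cos(15*pi/2) + i*sin(15*pi/2))
Step 2: |z|^4 = 4^4 = 256
Step 3: Reduce the angle mod 2*pi: 15*pi/2 - 6*pi = 3*pi/2
Step 4: cos(3*pi/2) = 0
Step 5: Re(z^4) = 256 * 0 = 0

0


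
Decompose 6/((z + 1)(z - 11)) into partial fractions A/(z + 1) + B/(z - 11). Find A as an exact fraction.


Step 1: Multiply both sides by (z + 1) and set z = -1
Step 2: A = 6 / (-1 - 11)
Step 3: A = 6 / (-12)
Step 4: A = -1/2

-1/2


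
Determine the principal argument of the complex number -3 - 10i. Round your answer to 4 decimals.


Step 1: z = -3 - 10i
Step 2: arg(z) = atan2(-10, -3)
Step 3: arg(z) = -1.8623

-1.8623


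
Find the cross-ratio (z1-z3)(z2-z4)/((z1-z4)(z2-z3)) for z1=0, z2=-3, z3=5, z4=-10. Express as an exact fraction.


Step 1: (z1-z3)(z2-z4) = (-5) * 7 = -35
Step 2: (z1-z4)(z2-z3) = 10 * (-8) = -80
Step 3: Cross-ratio = 35/80 = 7/16

7/16


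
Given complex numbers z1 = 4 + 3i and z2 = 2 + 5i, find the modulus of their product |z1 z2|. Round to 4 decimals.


Step 1: |z1| = sqrt(4^2 + 3^2) = sqrt(25)
Step 2: |z2| = sqrt(2^2 + 5^2) = sqrt(29)
Step 3: |z1*z2| = |z1|*|z2| = sqrt(25) * sqrt(29) = sqrt(25 * 29) = sqrt(725)
Step 4: = 26.9258

26.9258


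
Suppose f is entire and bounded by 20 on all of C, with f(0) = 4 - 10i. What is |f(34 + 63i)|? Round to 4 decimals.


Step 1: By Liouville's theorem, a bounded entire function is constant.
Step 2: f(z) = f(0) = 4 - 10i for all z.
Step 3: |f(w)| = |4 - 10i| = sqrt(16 + 100)
Step 4: = 10.7703

10.7703


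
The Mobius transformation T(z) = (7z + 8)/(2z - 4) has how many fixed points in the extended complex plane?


Step 1: Fixed points satisfy T(z) = z
Step 2: 2z^2 - 11z - 8 = 0
Step 3: Discriminant = (-11)^2 - 4*2*(-8) = 185
Step 4: Number of fixed points = 2

2


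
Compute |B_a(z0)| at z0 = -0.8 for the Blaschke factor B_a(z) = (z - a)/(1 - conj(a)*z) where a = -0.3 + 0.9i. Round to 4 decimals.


Step 1: Numerator z0 - a = -0.8 - (-0.3 + 0.9i) = -0.5 - 0.9i
Step 2: Denominator 1 - conj(a)*z0 = 1 - (-0.3 - 0.9i)*(-0.8) = 0.76 - 0.72i
Step 3: |z0 - a|^2 = (-0.5)^2 + (-0.9)^2 = 1.06; |1 - conj(a)*z0|^2 = 0.76^2 + (-0.72)^2 = 1.096
Step 4: |B_a(-0.8)| = sqrt(1.06 / 1.096) = sqrt(0.967153)
Step 5: = 0.9834

0.9834


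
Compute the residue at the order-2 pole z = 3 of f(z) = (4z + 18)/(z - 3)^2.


Step 1: Pole of order 2 at z = 3
Step 2: Res = lim d/dz [(z - 3)^2 * f(z)] as z -> 3
Step 3: (z - 3)^2 * f(z) = 4z + 18
Step 4: d/dz[4z + 18] = 4

4


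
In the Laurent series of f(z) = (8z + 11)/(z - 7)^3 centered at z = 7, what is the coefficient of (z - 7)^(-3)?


Step 1: Write the numerator in powers of (z - 7): 8z + 11 = 8(z - 7) + (8*7 + 11) = 8(z - 7) + 67
Step 2: Divide by (z - 7)^3: f(z) = 67(z - 7)^(-3) + 8(z - 7)^(-2)
Step 3: This finite sum is the Laurent series of f about z = 7.
Step 4: Coefficient of (z - 7)^(-3) = 8*7 + 11 = 67

67


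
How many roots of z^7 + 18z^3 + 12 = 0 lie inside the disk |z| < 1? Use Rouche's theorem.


Step 1: On |z| = 1 the three terms have sizes |z^7| = 1^7 = 1, |18z^3| = 18*1^3 = 18, |12| = 12
Step 2: The dominant term is g(z) = 18z^3; let h(z) = z^7 + 12 so f = g + h
Step 3: On |z| = 1: |g| = 18 and |h| <= 1 + 12 = 13
Step 4: Since 18 > 13, |h| < |g| on |z| = 1, so by Rouche f has the same number of zeros as g inside |z| < 1
Step 5: g(z) = 18z^3 has 3 zeros (at the origin, multiplicity 3) inside |z| < 1. Answer = 3

3


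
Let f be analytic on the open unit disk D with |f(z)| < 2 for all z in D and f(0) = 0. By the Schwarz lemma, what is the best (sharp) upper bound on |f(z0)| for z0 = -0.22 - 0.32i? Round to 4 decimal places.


Step 1: g = f/2 maps D -> D with g(0) = 0, so by the Schwarz lemma |g(z)| <= |z|, i.e. |f(z)| <= 2|z|; this is sharp (f(z) = 2z).
Step 2: |z0|^2 = (-0.22)^2 + (-0.32)^2 = 0.1508
Step 3: |z0| = sqrt(0.1508) = 0.38833
Step 4: Best bound = 2 * |z0| = 2 * 0.38833 = 0.7767

0.7767


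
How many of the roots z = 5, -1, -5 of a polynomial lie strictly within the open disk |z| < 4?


Step 1: Check each root:
  z = 5: |5| = 5 >= 4
  z = -1: |-1| = 1 < 4
  z = -5: |-5| = 5 >= 4
Step 2: Count = 1

1


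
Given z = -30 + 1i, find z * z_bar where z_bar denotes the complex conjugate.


Step 1: conj(z) = -30 - 1i
Step 2: z * conj(z) = (-30)^2 + 1^2
Step 3: = 900 + 1 = 901

901


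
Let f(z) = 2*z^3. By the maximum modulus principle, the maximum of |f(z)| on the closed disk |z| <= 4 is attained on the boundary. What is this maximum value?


Step 1: On |z| = 4, |f(z)| = 2 * |z|^3 = 2 * 4^3
Step 2: By maximum modulus principle, maximum is on boundary.
Step 3: Maximum = 2 * 64 = 128

128


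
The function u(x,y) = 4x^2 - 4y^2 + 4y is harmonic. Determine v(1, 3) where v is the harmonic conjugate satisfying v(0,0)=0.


Step 1: v_x = -u_y = 8y - 4
Step 2: v_y = u_x = 8x + 0
Step 3: v = 8xy - 4x + C
Step 4: v(0,0) = 0 => C = 0
Step 5: v(1, 3) = 20

20


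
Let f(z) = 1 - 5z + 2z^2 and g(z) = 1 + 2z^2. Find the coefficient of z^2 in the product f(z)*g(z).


Step 1: z^2 term in f*g comes from: (1)*(2z^2) + (-5z)*(0) + (2z^2)*(1)
Step 2: = 2 + 0 + 2
Step 3: = 4

4


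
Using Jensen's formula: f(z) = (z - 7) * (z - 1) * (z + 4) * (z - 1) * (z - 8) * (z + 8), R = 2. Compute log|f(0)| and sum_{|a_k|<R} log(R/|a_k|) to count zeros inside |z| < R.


Jensen's formula: (1/2pi)*integral log|f(Re^it)|dt = log|f(0)| + sum_{|a_k|<R} log(R/|a_k|)
Step 1: f(0) = (-7) * (-1) * 4 * (-1) * (-8) * 8 = 1792
Step 2: log|f(0)| = log|7| + log|1| + log|-4| + log|1| + log|8| + log|-8| = 7.4911
Step 3: Zeros inside |z| < 2: 1, 1
Step 4: Jensen sum = log(2/1) + log(2/1) = 1.3863
Step 5: n(R) = number of terms in the Jensen sum = count of zeros inside |z| < 2 = 2

2


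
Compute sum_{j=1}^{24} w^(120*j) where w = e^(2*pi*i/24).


Step 1: The sum sum_{j=1}^{n} w^(k*j) equals n if n | k, else 0.
Step 2: Here n = 24, k = 120
Step 3: Does n divide k? 24 | 120 -> True
Step 4: Sum = 24

24


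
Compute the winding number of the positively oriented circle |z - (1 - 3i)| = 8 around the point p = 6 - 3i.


Step 1: Center c = (1, -3), radius = 8
Step 2: |p - c|^2 = 5^2 + 0^2 = 25
Step 3: r^2 = 64
Step 4: |p-c| < r so winding number = 1

1


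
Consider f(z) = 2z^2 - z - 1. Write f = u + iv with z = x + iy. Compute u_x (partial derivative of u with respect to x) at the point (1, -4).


Step 1: f(z) = 2(x+iy)^2 - (x+iy) - 1
Step 2: u = 2(x^2 - y^2) - x - 1
Step 3: u_x = 4x - 1
Step 4: At (1, -4): u_x = 4 - 1 = 3

3


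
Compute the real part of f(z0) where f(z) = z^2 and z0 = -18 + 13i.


Step 1: z0 = -18 + 13i
Step 2: z0^2 = (-18)^2 - 13^2 - 468i
Step 3: real part = 324 - 169 = 155

155


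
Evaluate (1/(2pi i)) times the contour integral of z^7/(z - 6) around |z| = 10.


Step 1: f(z) = z^7, a = 6 is inside |z| = 10
Step 2: By Cauchy integral formula: (1/(2pi*i)) * integral = f(a)
Step 3: f(6) = 6^7 = 279936

279936


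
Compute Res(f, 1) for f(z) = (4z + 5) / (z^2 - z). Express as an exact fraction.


Step 1: Q(z) = z^2 - z = (z - 1)(z)
Step 2: Q'(z) = 2z - 1
Step 3: Q'(1) = 1, P(1) = 9
Step 4: Res = P(1)/Q'(1) = 9/1 = 9

9


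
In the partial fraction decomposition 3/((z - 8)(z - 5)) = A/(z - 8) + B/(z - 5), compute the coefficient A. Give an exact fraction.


Step 1: Multiply both sides by (z - 8) and set z = 8
Step 2: A = 3 / (8 - 5)
Step 3: A = 3 / 3
Step 4: A = 1

1


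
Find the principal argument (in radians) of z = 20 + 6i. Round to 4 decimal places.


Step 1: z = 20 + 6i
Step 2: arg(z) = atan2(6, 20)
Step 3: arg(z) = 0.2915

0.2915


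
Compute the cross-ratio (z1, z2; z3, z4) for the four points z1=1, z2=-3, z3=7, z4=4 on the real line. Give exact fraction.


Step 1: (z1-z3)(z2-z4) = (-6) * (-7) = 42
Step 2: (z1-z4)(z2-z3) = (-3) * (-10) = 30
Step 3: Cross-ratio = 42/30 = 7/5

7/5


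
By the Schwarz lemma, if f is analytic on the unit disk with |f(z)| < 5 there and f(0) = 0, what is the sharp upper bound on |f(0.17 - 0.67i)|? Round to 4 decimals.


Step 1: g = f/5 maps D -> D with g(0) = 0, so by the Schwarz lemma |g(z)| <= |z|, i.e. |f(z)| <= 5|z|; this is sharp (f(z) = 5z).
Step 2: |z0|^2 = 0.17^2 + (-0.67)^2 = 0.4778
Step 3: |z0| = sqrt(0.4778) = 0.691231
Step 4: Best bound = 5 * |z0| = 5 * 0.691231 = 3.4562

3.4562


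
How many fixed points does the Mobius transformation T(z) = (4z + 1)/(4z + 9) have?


Step 1: Fixed points satisfy T(z) = z
Step 2: 4z^2 + 5z - 1 = 0
Step 3: Discriminant = 5^2 - 4*4*(-1) = 41
Step 4: Number of fixed points = 2

2


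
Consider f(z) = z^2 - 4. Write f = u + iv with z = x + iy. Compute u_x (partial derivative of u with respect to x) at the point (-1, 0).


Step 1: f(z) = (x+iy)^2 - 4
Step 2: u = (x^2 - y^2) - 4
Step 3: u_x = 2x + 0
Step 4: At (-1, 0): u_x = -2 + 0 = -2

-2


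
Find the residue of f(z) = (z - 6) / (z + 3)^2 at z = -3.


Step 1: Pole of order 2 at z = -3
Step 2: Res = lim d/dz [(z + 3)^2 * f(z)] as z -> -3
Step 3: (z + 3)^2 * f(z) = z - 6
Step 4: d/dz[z - 6] = 1

1


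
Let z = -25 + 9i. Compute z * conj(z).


Step 1: conj(z) = -25 - 9i
Step 2: z * conj(z) = (-25)^2 + 9^2
Step 3: = 625 + 81 = 706

706


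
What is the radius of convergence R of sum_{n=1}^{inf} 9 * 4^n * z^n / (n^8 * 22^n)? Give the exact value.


Step 1: General term a_n = 9 * 4^n / (n^8 * 22^n)
Step 2: By the root test, |a_n|^(1/n) = 9^(1/n) * 4 / (n^(8/n) * 22) -> 4/22 as n -> infinity (since 9^(1/n) -> 1 and n^(8/n) -> 1)
Step 3: R = 1/lim|a_n|^(1/n) = 22/4 = 11/2

11/2


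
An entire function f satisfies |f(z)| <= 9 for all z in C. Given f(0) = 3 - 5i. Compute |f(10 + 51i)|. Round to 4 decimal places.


Step 1: By Liouville's theorem, a bounded entire function is constant.
Step 2: f(z) = f(0) = 3 - 5i for all z.
Step 3: |f(w)| = |3 - 5i| = sqrt(9 + 25)
Step 4: = 5.831

5.831


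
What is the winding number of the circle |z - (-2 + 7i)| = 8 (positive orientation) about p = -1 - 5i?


Step 1: Center c = (-2, 7), radius = 8
Step 2: |p - c|^2 = 1^2 + (-12)^2 = 145
Step 3: r^2 = 64
Step 4: |p-c| > r so winding number = 0

0


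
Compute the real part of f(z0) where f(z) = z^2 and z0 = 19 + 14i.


Step 1: z0 = 19 + 14i
Step 2: z0^2 = 19^2 - 14^2 + 532i
Step 3: real part = 361 - 196 = 165

165


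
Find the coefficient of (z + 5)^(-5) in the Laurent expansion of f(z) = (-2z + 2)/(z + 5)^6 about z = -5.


Step 1: Write the numerator in powers of (z + 5): -2z + 2 = -2(z + 5) + (-2*(-5) + 2) = -2(z + 5) + 12
Step 2: Divide by (z + 5)^6: f(z) = 12(z + 5)^(-6) - 2(z + 5)^(-5)
Step 3: This finite sum is the Laurent series of f about z = -5.
Step 4: Coefficient of (z + 5)^(-5) = coefficient of (z + 5) in the re-centred numerator = -2

-2
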